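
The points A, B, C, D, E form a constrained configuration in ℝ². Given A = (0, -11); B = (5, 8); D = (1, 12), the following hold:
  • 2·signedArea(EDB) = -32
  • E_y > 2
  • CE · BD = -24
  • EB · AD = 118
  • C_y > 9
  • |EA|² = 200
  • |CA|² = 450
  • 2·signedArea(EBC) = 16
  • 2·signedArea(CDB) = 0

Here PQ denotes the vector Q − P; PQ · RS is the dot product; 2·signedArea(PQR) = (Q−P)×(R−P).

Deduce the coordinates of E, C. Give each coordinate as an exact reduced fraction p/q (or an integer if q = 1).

C = (3, 10)
E = (2, 3)

1. E_x = 2  [2·signedArea(EDB) = -32 ∩ EB · AD = 118]
2. E_y = 3  [2·signedArea(EDB) = -32 ∩ EB · AD = 118]
   → E = (2, 3)
3. C_x = 3  [2·signedArea(CDB) = 0 ∩ 2·signedArea(EBC) = 16]
4. C_y = 10  [2·signedArea(CDB) = 0 ∩ 2·signedArea(EBC) = 16]
   → C = (3, 10)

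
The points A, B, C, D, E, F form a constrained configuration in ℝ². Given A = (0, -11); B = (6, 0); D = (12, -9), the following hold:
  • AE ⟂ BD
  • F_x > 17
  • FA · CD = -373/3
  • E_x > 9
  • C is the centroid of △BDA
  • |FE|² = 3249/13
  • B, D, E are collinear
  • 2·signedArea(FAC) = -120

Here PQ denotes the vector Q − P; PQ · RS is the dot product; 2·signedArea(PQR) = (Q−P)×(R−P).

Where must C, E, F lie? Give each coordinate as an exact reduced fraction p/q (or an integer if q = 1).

C = (6, -20/3)
E = (120/13, -63/13)
F = (18, -18)

1. C_x = 6  [C is the centroid of △BDA]
2. C_y = -20/3  [C is the centroid of △BDA]
   → C = (6, -20/3)
3. E_x = 120/13  [B, D, E are collinear ∩ AE ⟂ BD]
4. E_y = -63/13  [B, D, E are collinear ∩ AE ⟂ BD]
   → E = (120/13, -63/13)
5. F_x = 18  [FA · CD = -373/3 ∩ 2·signedArea(FAC) = -120]
6. F_y = -18  [FA · CD = -373/3 ∩ 2·signedArea(FAC) = -120]
   → F = (18, -18)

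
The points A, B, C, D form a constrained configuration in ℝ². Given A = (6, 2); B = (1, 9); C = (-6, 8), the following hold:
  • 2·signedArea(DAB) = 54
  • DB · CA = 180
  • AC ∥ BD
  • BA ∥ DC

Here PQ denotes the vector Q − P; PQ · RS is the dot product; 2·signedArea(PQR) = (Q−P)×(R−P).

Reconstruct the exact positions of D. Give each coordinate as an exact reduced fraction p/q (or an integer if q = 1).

1. D_x = -11  [BA ∥ DC ∩ AC ∥ BD]
2. D_y = 15  [BA ∥ DC ∩ AC ∥ BD]
   → D = (-11, 15)

D = (-11, 15)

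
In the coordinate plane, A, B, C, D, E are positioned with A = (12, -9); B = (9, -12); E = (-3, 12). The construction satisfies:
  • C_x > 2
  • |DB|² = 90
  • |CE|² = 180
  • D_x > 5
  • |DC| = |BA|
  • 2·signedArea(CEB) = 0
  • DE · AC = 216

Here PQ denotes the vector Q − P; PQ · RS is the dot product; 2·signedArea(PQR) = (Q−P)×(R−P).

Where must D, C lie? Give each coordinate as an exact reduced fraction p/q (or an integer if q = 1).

C = (3, 0)
D = (6, -3)

1. C_x = 3  [line 24·x + 12·y + -72 = 0 ∩ |CE|² = 180]
2. C_y = 0  [line 24·x + 12·y + -72 = 0 ∩ |CE|² = 180]
   → C = (3, 0)
3. D_x = 6  [line 9·x + -9·y + -81 = 0 ∩ |DB|² = 90]
4. D_y = -3  [line 9·x + -9·y + -81 = 0 ∩ |DB|² = 90]
   → D = (6, -3)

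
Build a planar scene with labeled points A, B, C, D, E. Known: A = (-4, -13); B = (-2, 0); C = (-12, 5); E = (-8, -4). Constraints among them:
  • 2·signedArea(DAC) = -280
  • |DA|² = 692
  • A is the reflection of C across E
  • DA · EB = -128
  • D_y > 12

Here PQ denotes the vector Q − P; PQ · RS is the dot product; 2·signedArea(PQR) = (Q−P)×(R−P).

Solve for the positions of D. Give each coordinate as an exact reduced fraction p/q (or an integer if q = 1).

1. D_x = 0  [DA · EB = -128 ∩ 2·signedArea(DAC) = -280]
2. D_y = 13  [DA · EB = -128 ∩ 2·signedArea(DAC) = -280]
   → D = (0, 13)

D = (0, 13)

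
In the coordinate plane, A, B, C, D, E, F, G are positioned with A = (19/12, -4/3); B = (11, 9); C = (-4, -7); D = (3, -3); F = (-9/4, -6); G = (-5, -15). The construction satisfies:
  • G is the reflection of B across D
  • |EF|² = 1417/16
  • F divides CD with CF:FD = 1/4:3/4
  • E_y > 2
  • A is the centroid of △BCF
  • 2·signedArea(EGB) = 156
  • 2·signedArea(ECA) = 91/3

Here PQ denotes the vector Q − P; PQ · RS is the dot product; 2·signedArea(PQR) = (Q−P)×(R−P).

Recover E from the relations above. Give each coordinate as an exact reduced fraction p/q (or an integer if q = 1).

E = (1/2, 3)

1. E_x = 1/2  [2·signedArea(EGB) = 156 ∩ 2·signedArea(ECA) = 91/3]
2. E_y = 3  [2·signedArea(EGB) = 156 ∩ 2·signedArea(ECA) = 91/3]
   → E = (1/2, 3)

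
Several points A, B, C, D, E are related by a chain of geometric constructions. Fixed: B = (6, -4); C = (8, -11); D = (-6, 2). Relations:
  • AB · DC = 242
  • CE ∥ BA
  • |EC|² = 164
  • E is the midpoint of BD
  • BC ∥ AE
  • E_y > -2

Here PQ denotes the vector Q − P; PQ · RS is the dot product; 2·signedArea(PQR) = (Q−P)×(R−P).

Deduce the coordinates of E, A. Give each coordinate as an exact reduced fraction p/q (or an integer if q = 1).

A = (-2, 6)
E = (0, -1)

1. E_x = 0  [E is the midpoint of BD]
2. E_y = -1  [E is the midpoint of BD]
   → E = (0, -1)
3. A_x = -2  [BC ∥ AE ∩ CE ∥ BA]
4. A_y = 6  [BC ∥ AE ∩ CE ∥ BA]
   → A = (-2, 6)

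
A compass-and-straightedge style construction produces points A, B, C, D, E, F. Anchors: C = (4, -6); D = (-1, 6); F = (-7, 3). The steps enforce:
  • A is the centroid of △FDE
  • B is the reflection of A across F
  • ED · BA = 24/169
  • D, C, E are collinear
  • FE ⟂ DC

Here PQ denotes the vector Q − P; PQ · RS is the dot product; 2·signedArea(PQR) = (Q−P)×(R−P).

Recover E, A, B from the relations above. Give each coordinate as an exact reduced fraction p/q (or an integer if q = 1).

A = (-497/169, 821/169)
B = (-1869/169, 193/169)
E = (-139/169, 942/169)

1. E_x = -139/169  [D, C, E are collinear ∩ FE ⟂ DC]
2. E_y = 942/169  [D, C, E are collinear ∩ FE ⟂ DC]
   → E = (-139/169, 942/169)
3. A_x = -497/169  [A is the centroid of △FDE]
4. A_y = 821/169  [A is the centroid of △FDE]
   → A = (-497/169, 821/169)
5. B_x = -1869/169  [B is the reflection of A across F]
6. B_y = 193/169  [B is the reflection of A across F]
   → B = (-1869/169, 193/169)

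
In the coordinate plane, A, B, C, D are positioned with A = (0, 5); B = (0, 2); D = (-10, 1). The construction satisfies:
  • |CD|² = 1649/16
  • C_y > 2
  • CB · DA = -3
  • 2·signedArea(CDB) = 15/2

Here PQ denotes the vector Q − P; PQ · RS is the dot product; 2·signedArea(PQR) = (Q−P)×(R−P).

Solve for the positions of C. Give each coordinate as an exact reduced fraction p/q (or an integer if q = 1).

C = (0, 11/4)

1. C_x = 0  [2·signedArea(CDB) = 15/2 ∩ CB · DA = -3]
2. C_y = 11/4  [2·signedArea(CDB) = 15/2 ∩ CB · DA = -3]
   → C = (0, 11/4)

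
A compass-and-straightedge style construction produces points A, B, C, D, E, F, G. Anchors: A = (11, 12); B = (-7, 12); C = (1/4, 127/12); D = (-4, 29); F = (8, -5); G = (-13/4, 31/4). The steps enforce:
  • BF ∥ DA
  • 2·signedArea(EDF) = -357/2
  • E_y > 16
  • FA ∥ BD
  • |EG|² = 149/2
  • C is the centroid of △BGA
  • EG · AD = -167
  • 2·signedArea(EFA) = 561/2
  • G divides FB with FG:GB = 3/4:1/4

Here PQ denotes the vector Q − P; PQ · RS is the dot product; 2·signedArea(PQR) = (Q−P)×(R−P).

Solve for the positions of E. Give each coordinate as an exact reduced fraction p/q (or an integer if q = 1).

E = (-19/4, 65/4)

1. E_x = -19/4  [2·signedArea(EDF) = -357/2 ∩ 2·signedArea(EFA) = 561/2]
2. E_y = 65/4  [2·signedArea(EDF) = -357/2 ∩ 2·signedArea(EFA) = 561/2]
   → E = (-19/4, 65/4)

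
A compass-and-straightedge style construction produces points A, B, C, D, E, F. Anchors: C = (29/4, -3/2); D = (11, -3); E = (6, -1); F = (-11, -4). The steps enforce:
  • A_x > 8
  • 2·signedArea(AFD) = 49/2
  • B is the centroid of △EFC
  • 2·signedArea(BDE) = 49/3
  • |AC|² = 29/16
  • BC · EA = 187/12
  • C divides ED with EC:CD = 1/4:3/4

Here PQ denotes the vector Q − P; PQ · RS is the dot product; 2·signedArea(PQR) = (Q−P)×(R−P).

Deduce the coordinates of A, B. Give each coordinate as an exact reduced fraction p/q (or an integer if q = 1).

A = (17/2, -2)
B = (3/4, -13/6)

1. A_x = 17/2  [line -1·x + 22·y + 105/2 = 0 ∩ |AC|² = 29/16]
2. A_y = -2  [line -1·x + 22·y + 105/2 = 0 ∩ |AC|² = 29/16]
   → A = (17/2, -2)
3. B_x = 3/4  [B is the centroid of △EFC]
4. B_y = -13/6  [B is the centroid of △EFC]
   → B = (3/4, -13/6)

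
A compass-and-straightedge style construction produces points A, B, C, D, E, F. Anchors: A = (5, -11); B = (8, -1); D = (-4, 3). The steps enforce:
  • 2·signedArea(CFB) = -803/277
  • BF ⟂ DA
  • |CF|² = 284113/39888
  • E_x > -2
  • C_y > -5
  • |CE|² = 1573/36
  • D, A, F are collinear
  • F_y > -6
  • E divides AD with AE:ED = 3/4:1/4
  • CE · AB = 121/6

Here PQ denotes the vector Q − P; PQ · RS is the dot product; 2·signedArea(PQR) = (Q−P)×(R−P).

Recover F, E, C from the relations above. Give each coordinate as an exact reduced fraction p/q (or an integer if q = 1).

C = (15/4, -25/6)
E = (-7/4, -1/2)
F = (368/277, -1465/277)

1. F_x = 368/277  [D, A, F are collinear ∩ BF ⟂ DA]
2. F_y = -1465/277  [D, A, F are collinear ∩ BF ⟂ DA]
   → F = (368/277, -1465/277)
3. E_x = -7/4  [E divides AD with AE:ED = 3/4:1/4]
4. E_y = -1/2  [E divides AD with AE:ED = 3/4:1/4]
   → E = (-7/4, -1/2)
5. C_x = 15/4  [CE · AB = 121/6 ∩ 2·signedArea(CFB) = -803/277]
6. C_y = -25/6  [CE · AB = 121/6 ∩ 2·signedArea(CFB) = -803/277]
   → C = (15/4, -25/6)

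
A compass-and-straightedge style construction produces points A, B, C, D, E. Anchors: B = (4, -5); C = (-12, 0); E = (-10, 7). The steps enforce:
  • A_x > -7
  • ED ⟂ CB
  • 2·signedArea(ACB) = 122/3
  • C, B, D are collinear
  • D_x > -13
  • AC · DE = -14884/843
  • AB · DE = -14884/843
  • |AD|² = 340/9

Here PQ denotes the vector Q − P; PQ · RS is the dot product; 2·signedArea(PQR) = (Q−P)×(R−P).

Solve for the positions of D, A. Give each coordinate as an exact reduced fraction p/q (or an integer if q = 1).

1. D_x = -3420/281  [C, B, D are collinear ∩ ED ⟂ CB]
2. D_y = 15/281  [C, B, D are collinear ∩ ED ⟂ CB]
   → D = (-3420/281, 15/281)
3. A_x = -1702/281  [line -610/281·x + -1952/281·y + -7076/843 = 0 ∩ |AD|² = 340/9]
4. A_y = 577/843  [line -610/281·x + -1952/281·y + -7076/843 = 0 ∩ |AD|² = 340/9]
   → A = (-1702/281, 577/843)

A = (-1702/281, 577/843)
D = (-3420/281, 15/281)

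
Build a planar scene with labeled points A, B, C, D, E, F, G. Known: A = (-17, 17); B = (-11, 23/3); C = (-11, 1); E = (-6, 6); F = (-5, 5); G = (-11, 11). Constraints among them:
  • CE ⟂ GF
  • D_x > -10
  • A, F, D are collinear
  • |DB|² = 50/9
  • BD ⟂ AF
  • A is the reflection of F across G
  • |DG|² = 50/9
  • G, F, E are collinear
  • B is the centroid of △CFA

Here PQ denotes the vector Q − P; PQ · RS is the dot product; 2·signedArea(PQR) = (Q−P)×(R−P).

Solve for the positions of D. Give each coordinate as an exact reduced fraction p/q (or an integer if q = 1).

1. D_x = -28/3  [A, F, D are collinear ∩ BD ⟂ AF]
2. D_y = 28/3  [A, F, D are collinear ∩ BD ⟂ AF]
   → D = (-28/3, 28/3)

D = (-28/3, 28/3)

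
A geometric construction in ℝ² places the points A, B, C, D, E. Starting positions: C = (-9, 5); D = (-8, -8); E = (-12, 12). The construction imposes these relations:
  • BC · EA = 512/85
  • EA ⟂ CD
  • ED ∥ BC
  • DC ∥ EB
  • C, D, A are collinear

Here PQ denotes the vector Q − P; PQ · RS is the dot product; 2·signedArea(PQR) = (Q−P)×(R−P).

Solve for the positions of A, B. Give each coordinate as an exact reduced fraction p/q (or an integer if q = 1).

A = (-812/85, 1036/85)
B = (-13, 25)

1. A_x = -812/85  [C, D, A are collinear ∩ EA ⟂ CD]
2. A_y = 1036/85  [C, D, A are collinear ∩ EA ⟂ CD]
   → A = (-812/85, 1036/85)
3. B_x = -13  [ED ∥ BC ∩ DC ∥ EB]
4. B_y = 25  [ED ∥ BC ∩ DC ∥ EB]
   → B = (-13, 25)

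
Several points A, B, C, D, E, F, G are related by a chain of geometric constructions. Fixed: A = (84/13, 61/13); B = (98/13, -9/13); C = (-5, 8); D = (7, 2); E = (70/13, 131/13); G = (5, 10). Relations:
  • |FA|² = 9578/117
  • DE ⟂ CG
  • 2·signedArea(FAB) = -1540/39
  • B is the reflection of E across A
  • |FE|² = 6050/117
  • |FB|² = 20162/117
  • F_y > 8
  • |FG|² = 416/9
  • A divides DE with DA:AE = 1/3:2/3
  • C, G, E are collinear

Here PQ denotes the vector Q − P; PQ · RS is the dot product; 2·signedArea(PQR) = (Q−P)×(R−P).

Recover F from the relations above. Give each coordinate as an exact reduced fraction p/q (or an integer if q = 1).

F = (-5/3, 26/3)

1. F_x = -5/3  [line 70/13·x + 14/13·y + -14/39 = 0 ∩ |FB|² = 20162/117]
2. F_y = 26/3  [line 70/13·x + 14/13·y + -14/39 = 0 ∩ |FB|² = 20162/117]
   → F = (-5/3, 26/3)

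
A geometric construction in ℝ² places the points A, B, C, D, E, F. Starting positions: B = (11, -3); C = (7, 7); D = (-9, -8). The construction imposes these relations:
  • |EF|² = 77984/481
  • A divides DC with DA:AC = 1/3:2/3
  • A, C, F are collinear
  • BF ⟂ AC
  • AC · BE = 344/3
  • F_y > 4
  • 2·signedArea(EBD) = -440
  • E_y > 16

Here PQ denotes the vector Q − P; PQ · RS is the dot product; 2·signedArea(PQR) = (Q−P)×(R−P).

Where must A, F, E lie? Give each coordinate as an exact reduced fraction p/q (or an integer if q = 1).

A = (-11/3, -3)
E = (3, 17)
F = (1991/481, 2077/481)

1. A_x = -11/3  [A divides DC with DA:AC = 1/3:2/3]
2. A_y = -3  [A divides DC with DA:AC = 1/3:2/3]
   → A = (-11/3, -3)
3. F_x = 1991/481  [A, C, F are collinear ∩ BF ⟂ AC]
4. F_y = 2077/481  [A, C, F are collinear ∩ BF ⟂ AC]
   → F = (1991/481, 2077/481)
5. E_x = 3  [2·signedArea(EBD) = -440 ∩ AC · BE = 344/3]
6. E_y = 17  [2·signedArea(EBD) = -440 ∩ AC · BE = 344/3]
   → E = (3, 17)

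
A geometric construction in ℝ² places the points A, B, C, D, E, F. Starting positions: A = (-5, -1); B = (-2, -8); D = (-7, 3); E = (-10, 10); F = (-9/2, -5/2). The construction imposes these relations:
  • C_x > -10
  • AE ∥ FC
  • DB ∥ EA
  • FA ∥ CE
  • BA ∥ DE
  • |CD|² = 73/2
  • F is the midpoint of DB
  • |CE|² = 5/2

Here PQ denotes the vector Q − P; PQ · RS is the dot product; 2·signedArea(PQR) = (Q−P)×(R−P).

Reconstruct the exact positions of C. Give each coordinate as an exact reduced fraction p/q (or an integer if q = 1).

1. C_x = -19/2  [FA ∥ CE ∩ AE ∥ FC]
2. C_y = 17/2  [FA ∥ CE ∩ AE ∥ FC]
   → C = (-19/2, 17/2)

C = (-19/2, 17/2)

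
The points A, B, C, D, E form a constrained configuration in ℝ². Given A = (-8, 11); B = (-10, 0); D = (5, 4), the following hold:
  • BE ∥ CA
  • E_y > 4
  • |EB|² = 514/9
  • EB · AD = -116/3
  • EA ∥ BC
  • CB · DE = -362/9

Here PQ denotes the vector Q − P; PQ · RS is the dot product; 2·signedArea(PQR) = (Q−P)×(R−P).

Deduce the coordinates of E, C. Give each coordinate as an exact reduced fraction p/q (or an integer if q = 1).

1. E_x = -13/3  [line -13·x + 7·y + -274/3 = 0 ∩ |EB|² = 514/9]
2. E_y = 5  [line -13·x + 7·y + -274/3 = 0 ∩ |EB|² = 514/9]
   → E = (-13/3, 5)
3. C_x = -41/3  [BE ∥ CA ∩ EA ∥ BC]
4. C_y = 6  [BE ∥ CA ∩ EA ∥ BC]
   → C = (-41/3, 6)

C = (-41/3, 6)
E = (-13/3, 5)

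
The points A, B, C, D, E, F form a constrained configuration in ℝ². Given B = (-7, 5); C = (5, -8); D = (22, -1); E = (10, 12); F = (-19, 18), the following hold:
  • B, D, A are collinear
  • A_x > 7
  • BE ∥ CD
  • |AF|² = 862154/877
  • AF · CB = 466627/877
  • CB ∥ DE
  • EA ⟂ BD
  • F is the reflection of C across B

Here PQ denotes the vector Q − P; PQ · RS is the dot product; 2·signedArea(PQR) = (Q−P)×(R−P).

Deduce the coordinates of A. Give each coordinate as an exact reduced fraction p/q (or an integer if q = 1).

A = (6940/877, 1679/877)

1. A_x = 6940/877  [B, D, A are collinear ∩ EA ⟂ BD]
2. A_y = 1679/877  [B, D, A are collinear ∩ EA ⟂ BD]
   → A = (6940/877, 1679/877)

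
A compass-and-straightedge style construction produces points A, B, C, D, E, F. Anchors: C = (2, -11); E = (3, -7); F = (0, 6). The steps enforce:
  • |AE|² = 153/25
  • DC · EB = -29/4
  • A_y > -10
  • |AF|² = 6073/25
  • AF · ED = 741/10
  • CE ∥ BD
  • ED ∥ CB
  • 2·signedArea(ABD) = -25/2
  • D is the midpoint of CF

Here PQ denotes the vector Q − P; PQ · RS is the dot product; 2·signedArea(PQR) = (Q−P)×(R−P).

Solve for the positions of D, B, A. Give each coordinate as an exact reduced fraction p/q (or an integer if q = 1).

1. D_x = 1  [D is the midpoint of CF]
2. D_y = -5/2  [D is the midpoint of CF]
   → D = (1, -5/2)
3. B_x = 0  [CE ∥ BD ∩ ED ∥ CB]
4. B_y = -13/2  [CE ∥ BD ∩ ED ∥ CB]
   → B = (0, -13/2)
5. A_x = 12/5  [2·signedArea(ABD) = -25/2 ∩ AF · ED = 741/10]
6. A_y = -47/5  [2·signedArea(ABD) = -25/2 ∩ AF · ED = 741/10]
   → A = (12/5, -47/5)

A = (12/5, -47/5)
B = (0, -13/2)
D = (1, -5/2)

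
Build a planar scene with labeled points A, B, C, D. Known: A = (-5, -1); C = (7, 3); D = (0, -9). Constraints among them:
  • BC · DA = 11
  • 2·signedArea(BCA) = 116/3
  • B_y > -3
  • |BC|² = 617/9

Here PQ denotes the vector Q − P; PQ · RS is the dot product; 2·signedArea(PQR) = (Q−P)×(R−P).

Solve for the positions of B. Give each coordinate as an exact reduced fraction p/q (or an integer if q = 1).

B = (2/3, -7/3)

1. B_x = 2/3  [2·signedArea(BCA) = 116/3 ∩ BC · DA = 11]
2. B_y = -7/3  [2·signedArea(BCA) = 116/3 ∩ BC · DA = 11]
   → B = (2/3, -7/3)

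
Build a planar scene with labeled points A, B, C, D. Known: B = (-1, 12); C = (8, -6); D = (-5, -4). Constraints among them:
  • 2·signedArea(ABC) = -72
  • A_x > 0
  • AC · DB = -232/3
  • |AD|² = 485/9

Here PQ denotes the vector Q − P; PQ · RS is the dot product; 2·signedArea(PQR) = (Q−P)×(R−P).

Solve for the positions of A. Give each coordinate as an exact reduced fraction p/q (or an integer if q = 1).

A = (2/3, 2/3)

1. A_x = 2/3  [AC · DB = -232/3 ∩ 2·signedArea(ABC) = -72]
2. A_y = 2/3  [AC · DB = -232/3 ∩ 2·signedArea(ABC) = -72]
   → A = (2/3, 2/3)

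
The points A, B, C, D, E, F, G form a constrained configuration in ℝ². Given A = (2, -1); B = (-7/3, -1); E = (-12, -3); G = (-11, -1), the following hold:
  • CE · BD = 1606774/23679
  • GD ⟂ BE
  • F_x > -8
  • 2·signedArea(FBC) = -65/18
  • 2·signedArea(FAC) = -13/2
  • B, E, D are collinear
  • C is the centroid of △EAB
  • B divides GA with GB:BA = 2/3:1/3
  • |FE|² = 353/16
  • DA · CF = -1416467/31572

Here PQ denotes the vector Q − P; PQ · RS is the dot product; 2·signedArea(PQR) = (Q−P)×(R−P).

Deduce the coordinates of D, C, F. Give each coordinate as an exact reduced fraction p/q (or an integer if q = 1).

C = (-37/9, -5/3)
D = (-9335/877, -2385/877)
F = (-31/4, -1)

1. D_x = -9335/877  [B, E, D are collinear ∩ GD ⟂ BE]
2. D_y = -2385/877  [B, E, D are collinear ∩ GD ⟂ BE]
   → D = (-9335/877, -2385/877)
3. C_x = -37/9  [C is the centroid of △EAB]
4. C_y = -5/3  [C is the centroid of △EAB]
   → C = (-37/9, -5/3)
5. F_x = -31/4  [2·signedArea(FBC) = -65/18 ∩ DA · CF = -1416467/31572]
6. F_y = -1  [2·signedArea(FBC) = -65/18 ∩ DA · CF = -1416467/31572]
   → F = (-31/4, -1)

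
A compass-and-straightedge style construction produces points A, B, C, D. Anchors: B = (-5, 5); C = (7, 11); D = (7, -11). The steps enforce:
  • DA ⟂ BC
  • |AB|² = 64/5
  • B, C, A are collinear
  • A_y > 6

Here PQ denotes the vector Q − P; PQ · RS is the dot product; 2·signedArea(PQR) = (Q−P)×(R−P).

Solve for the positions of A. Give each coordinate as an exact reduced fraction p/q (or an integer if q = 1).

1. A_x = -9/5  [B, C, A are collinear ∩ DA ⟂ BC]
2. A_y = 33/5  [B, C, A are collinear ∩ DA ⟂ BC]
   → A = (-9/5, 33/5)

A = (-9/5, 33/5)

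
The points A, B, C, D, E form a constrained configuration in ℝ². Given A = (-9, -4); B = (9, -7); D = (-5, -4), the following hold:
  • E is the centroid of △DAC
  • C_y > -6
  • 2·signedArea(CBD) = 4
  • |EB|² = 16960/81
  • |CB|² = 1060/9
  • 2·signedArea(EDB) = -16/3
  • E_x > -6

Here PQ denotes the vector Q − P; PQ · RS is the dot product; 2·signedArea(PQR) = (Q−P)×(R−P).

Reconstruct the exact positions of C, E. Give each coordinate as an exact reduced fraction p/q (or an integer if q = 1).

C = (-5/3, -5)
E = (-47/9, -13/3)

1. C_x = -5/3  [line -3·x + -14·y + -75 = 0 ∩ |CB|² = 1060/9]
2. C_y = -5  [line -3·x + -14·y + -75 = 0 ∩ |CB|² = 1060/9]
   → C = (-5/3, -5)
3. E_x = -47/9  [E is the centroid of △DAC]
4. E_y = -13/3  [E is the centroid of △DAC]
   → E = (-47/9, -13/3)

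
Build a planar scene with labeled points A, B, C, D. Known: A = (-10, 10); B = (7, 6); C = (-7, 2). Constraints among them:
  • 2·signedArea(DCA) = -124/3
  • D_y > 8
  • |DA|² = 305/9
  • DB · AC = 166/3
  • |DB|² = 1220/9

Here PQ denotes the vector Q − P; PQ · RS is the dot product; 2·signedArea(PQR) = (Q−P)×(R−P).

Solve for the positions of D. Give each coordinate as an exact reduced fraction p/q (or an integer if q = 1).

D = (-13/3, 26/3)

1. D_x = -13/3  [DB · AC = 166/3 ∩ 2·signedArea(DCA) = -124/3]
2. D_y = 26/3  [DB · AC = 166/3 ∩ 2·signedArea(DCA) = -124/3]
   → D = (-13/3, 26/3)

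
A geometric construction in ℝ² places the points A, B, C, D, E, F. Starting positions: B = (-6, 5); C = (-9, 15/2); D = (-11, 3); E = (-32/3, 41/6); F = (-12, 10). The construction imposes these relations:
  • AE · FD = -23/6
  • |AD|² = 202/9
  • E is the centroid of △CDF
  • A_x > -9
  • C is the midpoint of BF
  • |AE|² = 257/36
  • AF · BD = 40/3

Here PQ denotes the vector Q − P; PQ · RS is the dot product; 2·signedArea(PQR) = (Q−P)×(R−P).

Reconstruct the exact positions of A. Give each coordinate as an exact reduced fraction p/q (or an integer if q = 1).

A = (-8, 20/3)

1. A_x = -8  [AF · BD = 40/3 ∩ AE · FD = -23/6]
2. A_y = 20/3  [AF · BD = 40/3 ∩ AE · FD = -23/6]
   → A = (-8, 20/3)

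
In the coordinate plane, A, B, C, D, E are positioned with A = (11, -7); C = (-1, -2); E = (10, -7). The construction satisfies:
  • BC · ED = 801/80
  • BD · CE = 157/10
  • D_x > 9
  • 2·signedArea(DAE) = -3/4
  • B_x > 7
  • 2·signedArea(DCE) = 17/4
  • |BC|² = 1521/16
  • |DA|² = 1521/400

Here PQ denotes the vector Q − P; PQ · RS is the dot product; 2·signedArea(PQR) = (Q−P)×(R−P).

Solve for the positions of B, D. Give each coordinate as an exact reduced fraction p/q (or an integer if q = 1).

B = (8, -23/4)
D = (46/5, -25/4)

1. D_x = 46/5  [2·signedArea(DAE) = -3/4 ∩ 2·signedArea(DCE) = 17/4]
2. D_y = -25/4  [2·signedArea(DAE) = -3/4 ∩ 2·signedArea(DCE) = 17/4]
   → D = (46/5, -25/4)
3. B_x = 8  [BD · CE = 157/10 ∩ BC · ED = 801/80]
4. B_y = -23/4  [BD · CE = 157/10 ∩ BC · ED = 801/80]
   → B = (8, -23/4)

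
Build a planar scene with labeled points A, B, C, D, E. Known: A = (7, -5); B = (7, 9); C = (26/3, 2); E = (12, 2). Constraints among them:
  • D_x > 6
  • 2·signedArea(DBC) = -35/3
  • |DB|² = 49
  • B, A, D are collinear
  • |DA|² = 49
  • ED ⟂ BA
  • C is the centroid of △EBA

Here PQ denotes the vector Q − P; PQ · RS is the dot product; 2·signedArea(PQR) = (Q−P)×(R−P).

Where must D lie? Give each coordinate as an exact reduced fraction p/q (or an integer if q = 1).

D = (7, 2)

1. D_x = 7  [B, A, D are collinear ∩ ED ⟂ BA]
2. D_y = 2  [B, A, D are collinear ∩ ED ⟂ BA]
   → D = (7, 2)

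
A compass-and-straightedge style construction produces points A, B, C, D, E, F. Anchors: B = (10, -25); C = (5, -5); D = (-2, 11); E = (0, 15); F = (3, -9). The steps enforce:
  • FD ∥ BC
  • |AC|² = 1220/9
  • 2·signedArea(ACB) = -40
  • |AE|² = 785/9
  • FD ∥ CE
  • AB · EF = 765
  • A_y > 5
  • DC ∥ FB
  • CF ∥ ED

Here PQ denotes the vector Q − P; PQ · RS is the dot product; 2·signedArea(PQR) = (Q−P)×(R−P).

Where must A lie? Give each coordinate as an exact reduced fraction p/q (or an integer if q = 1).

A = (1/3, 17/3)

1. A_x = 1/3  [2·signedArea(ACB) = -40 ∩ AB · EF = 765]
2. A_y = 17/3  [2·signedArea(ACB) = -40 ∩ AB · EF = 765]
   → A = (1/3, 17/3)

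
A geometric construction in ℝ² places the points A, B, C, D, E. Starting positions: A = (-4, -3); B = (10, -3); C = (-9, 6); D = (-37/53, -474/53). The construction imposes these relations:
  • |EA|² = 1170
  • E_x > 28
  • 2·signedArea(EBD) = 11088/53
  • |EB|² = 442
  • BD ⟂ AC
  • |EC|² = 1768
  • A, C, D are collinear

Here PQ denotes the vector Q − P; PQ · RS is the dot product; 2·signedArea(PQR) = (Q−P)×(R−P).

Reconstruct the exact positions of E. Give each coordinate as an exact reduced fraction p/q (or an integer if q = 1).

E = (29, -12)

1. E_x = 29  [line 315/53·x + -567/53·y + -15939/53 = 0 ∩ |EB|² = 442]
2. E_y = -12  [line 315/53·x + -567/53·y + -15939/53 = 0 ∩ |EB|² = 442]
   → E = (29, -12)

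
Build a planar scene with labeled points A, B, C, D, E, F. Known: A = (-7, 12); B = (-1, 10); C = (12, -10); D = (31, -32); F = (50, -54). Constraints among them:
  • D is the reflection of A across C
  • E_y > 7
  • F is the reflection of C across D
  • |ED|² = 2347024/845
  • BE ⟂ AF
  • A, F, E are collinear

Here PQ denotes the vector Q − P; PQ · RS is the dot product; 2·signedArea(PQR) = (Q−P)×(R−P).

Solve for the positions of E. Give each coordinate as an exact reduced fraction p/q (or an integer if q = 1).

E = (-2913/845, 6664/845)

1. E_x = -2913/845  [A, F, E are collinear ∩ BE ⟂ AF]
2. E_y = 6664/845  [A, F, E are collinear ∩ BE ⟂ AF]
   → E = (-2913/845, 6664/845)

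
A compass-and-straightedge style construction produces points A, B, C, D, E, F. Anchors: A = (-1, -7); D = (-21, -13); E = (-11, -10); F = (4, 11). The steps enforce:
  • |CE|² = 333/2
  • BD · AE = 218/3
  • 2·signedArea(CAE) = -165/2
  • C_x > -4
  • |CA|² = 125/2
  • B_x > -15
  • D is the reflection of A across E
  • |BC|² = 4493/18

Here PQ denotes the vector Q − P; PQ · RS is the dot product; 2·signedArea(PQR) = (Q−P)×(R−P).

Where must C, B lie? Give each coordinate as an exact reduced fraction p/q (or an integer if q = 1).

B = (-43/3, -11)
C = (-7/2, 1/2)

1. C_x = -7/2  [line 3·x + -10·y + 31/2 = 0 ∩ |CE|² = 333/2]
2. C_y = 1/2  [line 3·x + -10·y + 31/2 = 0 ∩ |CE|² = 333/2]
   → C = (-7/2, 1/2)
3. B_x = -43/3  [line 10·x + 3·y + 529/3 = 0 ∩ |BC|² = 4493/18]
4. B_y = -11  [line 10·x + 3·y + 529/3 = 0 ∩ |BC|² = 4493/18]
   → B = (-43/3, -11)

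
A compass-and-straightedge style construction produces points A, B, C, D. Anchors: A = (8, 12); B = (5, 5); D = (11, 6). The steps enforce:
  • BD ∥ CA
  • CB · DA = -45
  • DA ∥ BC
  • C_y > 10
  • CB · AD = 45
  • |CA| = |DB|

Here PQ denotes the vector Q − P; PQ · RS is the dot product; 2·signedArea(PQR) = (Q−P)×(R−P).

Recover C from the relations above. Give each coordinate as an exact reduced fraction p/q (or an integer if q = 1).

1. C_x = 2  [BD ∥ CA ∩ DA ∥ BC]
2. C_y = 11  [BD ∥ CA ∩ DA ∥ BC]
   → C = (2, 11)

C = (2, 11)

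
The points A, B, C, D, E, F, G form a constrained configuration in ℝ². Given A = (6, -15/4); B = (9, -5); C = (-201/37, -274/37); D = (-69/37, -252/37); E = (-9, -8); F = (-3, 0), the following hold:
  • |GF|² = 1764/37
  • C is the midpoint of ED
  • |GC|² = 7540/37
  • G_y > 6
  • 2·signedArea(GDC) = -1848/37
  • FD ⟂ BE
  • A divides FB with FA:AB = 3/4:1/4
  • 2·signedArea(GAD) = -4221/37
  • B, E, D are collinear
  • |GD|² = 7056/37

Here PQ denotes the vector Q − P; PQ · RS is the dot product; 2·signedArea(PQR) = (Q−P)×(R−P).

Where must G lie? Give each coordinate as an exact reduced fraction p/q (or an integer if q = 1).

1. G_x = -153/37  [2·signedArea(GDC) = -1848/37 ∩ 2·signedArea(GAD) = -4221/37]
2. G_y = 252/37  [2·signedArea(GDC) = -1848/37 ∩ 2·signedArea(GAD) = -4221/37]
   → G = (-153/37, 252/37)

G = (-153/37, 252/37)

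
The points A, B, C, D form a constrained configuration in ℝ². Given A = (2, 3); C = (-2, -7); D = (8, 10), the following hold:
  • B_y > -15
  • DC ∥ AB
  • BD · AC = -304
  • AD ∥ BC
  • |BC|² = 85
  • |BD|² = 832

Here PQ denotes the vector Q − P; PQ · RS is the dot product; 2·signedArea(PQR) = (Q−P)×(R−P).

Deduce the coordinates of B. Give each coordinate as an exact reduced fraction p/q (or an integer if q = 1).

B = (-8, -14)

1. B_x = -8  [AD ∥ BC ∩ DC ∥ AB]
2. B_y = -14  [AD ∥ BC ∩ DC ∥ AB]
   → B = (-8, -14)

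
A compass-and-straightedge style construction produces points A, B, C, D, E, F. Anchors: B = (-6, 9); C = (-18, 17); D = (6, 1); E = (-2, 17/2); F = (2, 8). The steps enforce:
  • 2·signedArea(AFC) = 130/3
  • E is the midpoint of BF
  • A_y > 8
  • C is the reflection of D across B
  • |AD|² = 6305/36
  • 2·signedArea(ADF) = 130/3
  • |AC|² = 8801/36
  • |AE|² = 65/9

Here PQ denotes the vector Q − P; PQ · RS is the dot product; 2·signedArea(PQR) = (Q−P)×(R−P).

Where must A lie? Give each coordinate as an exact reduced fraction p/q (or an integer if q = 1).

A = (-14/3, 53/6)

1. A_x = -14/3  [2·signedArea(AFC) = 130/3 ∩ 2·signedArea(ADF) = 130/3]
2. A_y = 53/6  [2·signedArea(AFC) = 130/3 ∩ 2·signedArea(ADF) = 130/3]
   → A = (-14/3, 53/6)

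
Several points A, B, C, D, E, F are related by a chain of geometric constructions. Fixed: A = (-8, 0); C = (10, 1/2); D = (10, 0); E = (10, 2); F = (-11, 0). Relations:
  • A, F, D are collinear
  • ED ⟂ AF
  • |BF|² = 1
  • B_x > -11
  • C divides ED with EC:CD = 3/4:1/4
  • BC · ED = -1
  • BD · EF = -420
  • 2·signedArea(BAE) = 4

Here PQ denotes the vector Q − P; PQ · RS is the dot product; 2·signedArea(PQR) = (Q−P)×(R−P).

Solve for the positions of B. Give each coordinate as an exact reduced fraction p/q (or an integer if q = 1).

1. B_x = -10  [BC · ED = -1 ∩ 2·signedArea(BAE) = 4]
2. B_y = 0  [BC · ED = -1 ∩ 2·signedArea(BAE) = 4]
   → B = (-10, 0)

B = (-10, 0)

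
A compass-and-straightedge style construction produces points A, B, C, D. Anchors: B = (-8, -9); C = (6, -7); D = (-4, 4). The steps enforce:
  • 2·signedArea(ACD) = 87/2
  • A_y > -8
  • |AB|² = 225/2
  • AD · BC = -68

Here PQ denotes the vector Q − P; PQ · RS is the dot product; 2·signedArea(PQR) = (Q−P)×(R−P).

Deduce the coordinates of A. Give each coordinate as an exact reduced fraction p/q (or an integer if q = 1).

A = (5/2, -15/2)

1. A_x = 5/2  [AD · BC = -68 ∩ 2·signedArea(ACD) = 87/2]
2. A_y = -15/2  [AD · BC = -68 ∩ 2·signedArea(ACD) = 87/2]
   → A = (5/2, -15/2)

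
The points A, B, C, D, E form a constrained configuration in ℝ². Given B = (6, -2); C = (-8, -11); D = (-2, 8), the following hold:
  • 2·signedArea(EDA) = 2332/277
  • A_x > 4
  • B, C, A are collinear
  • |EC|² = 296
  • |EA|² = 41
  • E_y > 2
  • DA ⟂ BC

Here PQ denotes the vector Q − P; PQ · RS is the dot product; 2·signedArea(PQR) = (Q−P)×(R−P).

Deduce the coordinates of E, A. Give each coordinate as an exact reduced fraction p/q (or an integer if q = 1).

A = (1354/277, -752/277)
E = (2, 3)

1. A_x = 1354/277  [B, C, A are collinear ∩ DA ⟂ BC]
2. A_y = -752/277  [B, C, A are collinear ∩ DA ⟂ BC]
   → A = (1354/277, -752/277)
3. E_x = 2  [line 2968/277·x + 1908/277·y + -11660/277 = 0 ∩ |EA|² = 41]
4. E_y = 3  [line 2968/277·x + 1908/277·y + -11660/277 = 0 ∩ |EA|² = 41]
   → E = (2, 3)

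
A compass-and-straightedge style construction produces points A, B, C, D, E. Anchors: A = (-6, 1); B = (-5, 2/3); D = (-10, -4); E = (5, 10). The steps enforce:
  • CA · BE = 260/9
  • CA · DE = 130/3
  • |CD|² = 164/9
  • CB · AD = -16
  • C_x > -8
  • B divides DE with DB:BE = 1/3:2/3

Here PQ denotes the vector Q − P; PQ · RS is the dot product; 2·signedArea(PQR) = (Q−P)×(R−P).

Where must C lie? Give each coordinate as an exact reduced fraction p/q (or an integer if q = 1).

C = (-22/3, -2/3)

1. C_x = -22/3  [CA · BE = 260/9 ∩ CB · AD = -16]
2. C_y = -2/3  [CA · BE = 260/9 ∩ CB · AD = -16]
   → C = (-22/3, -2/3)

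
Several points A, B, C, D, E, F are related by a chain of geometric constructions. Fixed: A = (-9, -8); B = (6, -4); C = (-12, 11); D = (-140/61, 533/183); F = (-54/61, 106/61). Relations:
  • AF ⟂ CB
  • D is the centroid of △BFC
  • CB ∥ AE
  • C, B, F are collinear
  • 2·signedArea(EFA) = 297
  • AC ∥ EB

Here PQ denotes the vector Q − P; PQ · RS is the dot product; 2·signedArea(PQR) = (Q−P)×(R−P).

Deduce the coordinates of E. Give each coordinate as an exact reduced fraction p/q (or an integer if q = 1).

E = (9, -23)

1. E_x = 9  [AC ∥ EB ∩ CB ∥ AE]
2. E_y = -23  [AC ∥ EB ∩ CB ∥ AE]
   → E = (9, -23)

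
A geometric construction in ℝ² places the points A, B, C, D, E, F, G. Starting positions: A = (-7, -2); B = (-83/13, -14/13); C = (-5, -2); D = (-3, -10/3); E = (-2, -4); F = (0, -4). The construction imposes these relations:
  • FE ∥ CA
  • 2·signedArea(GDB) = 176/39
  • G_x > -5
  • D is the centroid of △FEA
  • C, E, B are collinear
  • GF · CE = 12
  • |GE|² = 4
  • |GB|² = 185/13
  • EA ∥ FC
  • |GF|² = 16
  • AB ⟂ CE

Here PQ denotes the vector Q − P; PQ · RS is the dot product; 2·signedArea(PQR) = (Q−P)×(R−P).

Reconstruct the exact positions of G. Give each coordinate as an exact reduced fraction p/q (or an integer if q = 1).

G = (-4, -4)

1. G_x = -4  [2·signedArea(GDB) = 176/39 ∩ GF · CE = 12]
2. G_y = -4  [2·signedArea(GDB) = 176/39 ∩ GF · CE = 12]
   → G = (-4, -4)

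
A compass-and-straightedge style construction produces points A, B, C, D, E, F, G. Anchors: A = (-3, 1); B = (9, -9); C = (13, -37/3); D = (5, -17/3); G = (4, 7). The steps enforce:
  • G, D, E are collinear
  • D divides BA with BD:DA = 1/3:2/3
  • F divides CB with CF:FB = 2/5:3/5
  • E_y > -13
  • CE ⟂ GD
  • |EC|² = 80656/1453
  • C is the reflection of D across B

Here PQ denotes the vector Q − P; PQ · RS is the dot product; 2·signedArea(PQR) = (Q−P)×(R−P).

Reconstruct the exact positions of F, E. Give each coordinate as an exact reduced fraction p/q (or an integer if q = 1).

1. F_x = 57/5  [F divides CB with CF:FB = 2/5:3/5]
2. F_y = -11  [F divides CB with CF:FB = 2/5:3/5]
   → F = (57/5, -11)
3. E_x = 8097/1453  [G, D, E are collinear ∩ CE ⟂ GD]
4. E_y = -56317/4359  [G, D, E are collinear ∩ CE ⟂ GD]
   → E = (8097/1453, -56317/4359)

E = (8097/1453, -56317/4359)
F = (57/5, -11)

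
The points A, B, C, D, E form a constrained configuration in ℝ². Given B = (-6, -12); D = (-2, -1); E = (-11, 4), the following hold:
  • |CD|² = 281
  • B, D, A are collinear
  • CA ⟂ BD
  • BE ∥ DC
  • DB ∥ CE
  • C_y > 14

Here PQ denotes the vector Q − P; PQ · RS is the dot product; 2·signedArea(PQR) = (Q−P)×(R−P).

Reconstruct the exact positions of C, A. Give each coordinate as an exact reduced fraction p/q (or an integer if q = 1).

1. C_x = -7  [DB ∥ CE ∩ BE ∥ DC]
2. C_y = 15  [DB ∥ CE ∩ BE ∥ DC]
   → C = (-7, 15)
3. A_x = 350/137  [B, D, A are collinear ∩ CA ⟂ BD]
4. A_y = 1579/137  [B, D, A are collinear ∩ CA ⟂ BD]
   → A = (350/137, 1579/137)

A = (350/137, 1579/137)
C = (-7, 15)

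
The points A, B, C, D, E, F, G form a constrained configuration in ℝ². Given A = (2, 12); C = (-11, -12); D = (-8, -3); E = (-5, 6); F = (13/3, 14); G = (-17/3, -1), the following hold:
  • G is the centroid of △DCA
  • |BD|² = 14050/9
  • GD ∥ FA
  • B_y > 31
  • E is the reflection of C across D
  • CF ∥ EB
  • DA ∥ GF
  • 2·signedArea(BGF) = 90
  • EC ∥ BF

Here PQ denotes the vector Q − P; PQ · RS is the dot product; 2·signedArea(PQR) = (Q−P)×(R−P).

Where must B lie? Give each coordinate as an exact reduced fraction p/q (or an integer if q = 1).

1. B_x = 31/3  [EC ∥ BF ∩ CF ∥ EB]
2. B_y = 32  [EC ∥ BF ∩ CF ∥ EB]
   → B = (31/3, 32)

B = (31/3, 32)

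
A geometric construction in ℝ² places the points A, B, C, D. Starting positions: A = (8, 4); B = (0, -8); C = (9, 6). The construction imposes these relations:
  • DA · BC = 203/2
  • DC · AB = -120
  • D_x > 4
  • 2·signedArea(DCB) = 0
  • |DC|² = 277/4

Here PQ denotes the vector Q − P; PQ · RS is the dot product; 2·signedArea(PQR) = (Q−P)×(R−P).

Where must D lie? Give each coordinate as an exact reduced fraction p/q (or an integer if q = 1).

1. D_x = 9/2  [2·signedArea(DCB) = 0 ∩ DA · BC = 203/2]
2. D_y = -1  [2·signedArea(DCB) = 0 ∩ DA · BC = 203/2]
   → D = (9/2, -1)

D = (9/2, -1)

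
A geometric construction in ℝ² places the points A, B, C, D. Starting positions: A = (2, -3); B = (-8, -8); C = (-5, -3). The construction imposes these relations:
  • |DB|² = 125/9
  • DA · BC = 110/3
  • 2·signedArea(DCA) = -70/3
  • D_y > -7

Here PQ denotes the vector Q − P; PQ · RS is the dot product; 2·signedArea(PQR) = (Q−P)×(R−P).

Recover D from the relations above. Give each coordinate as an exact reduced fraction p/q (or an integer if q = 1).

1. D_x = -14/3  [2·signedArea(DCA) = -70/3 ∩ DA · BC = 110/3]
2. D_y = -19/3  [2·signedArea(DCA) = -70/3 ∩ DA · BC = 110/3]
   → D = (-14/3, -19/3)

D = (-14/3, -19/3)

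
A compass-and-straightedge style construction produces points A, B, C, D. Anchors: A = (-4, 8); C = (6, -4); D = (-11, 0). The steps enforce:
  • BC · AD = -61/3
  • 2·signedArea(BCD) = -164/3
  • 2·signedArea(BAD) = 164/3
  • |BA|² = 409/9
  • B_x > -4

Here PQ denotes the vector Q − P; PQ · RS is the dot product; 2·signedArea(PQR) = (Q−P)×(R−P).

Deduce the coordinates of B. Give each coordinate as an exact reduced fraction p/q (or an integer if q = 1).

1. B_x = -3  [2·signedArea(BAD) = 164/3 ∩ 2·signedArea(BCD) = -164/3]
2. B_y = 4/3  [2·signedArea(BAD) = 164/3 ∩ 2·signedArea(BCD) = -164/3]
   → B = (-3, 4/3)

B = (-3, 4/3)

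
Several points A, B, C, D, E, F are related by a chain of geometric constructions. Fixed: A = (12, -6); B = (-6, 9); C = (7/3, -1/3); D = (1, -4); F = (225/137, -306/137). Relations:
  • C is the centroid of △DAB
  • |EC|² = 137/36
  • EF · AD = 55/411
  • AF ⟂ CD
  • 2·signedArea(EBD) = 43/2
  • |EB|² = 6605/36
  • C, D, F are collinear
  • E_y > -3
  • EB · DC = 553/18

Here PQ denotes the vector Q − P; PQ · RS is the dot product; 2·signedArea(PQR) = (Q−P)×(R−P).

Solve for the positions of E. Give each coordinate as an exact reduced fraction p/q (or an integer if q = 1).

1. E_x = 5/3  [EF · AD = 55/411 ∩ 2·signedArea(EBD) = 43/2]
2. E_y = -13/6  [EF · AD = 55/411 ∩ 2·signedArea(EBD) = 43/2]
   → E = (5/3, -13/6)

E = (5/3, -13/6)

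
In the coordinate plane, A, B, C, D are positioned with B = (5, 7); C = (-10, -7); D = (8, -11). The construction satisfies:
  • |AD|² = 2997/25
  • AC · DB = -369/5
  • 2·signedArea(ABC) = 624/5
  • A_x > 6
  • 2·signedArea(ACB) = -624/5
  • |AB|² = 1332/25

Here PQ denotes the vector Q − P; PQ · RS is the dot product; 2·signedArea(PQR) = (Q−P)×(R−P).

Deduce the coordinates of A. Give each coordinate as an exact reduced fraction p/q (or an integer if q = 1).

1. A_x = 31/5  [2·signedArea(ABC) = 624/5 ∩ AC · DB = -369/5]
2. A_y = -1/5  [2·signedArea(ABC) = 624/5 ∩ AC · DB = -369/5]
   → A = (31/5, -1/5)

A = (31/5, -1/5)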